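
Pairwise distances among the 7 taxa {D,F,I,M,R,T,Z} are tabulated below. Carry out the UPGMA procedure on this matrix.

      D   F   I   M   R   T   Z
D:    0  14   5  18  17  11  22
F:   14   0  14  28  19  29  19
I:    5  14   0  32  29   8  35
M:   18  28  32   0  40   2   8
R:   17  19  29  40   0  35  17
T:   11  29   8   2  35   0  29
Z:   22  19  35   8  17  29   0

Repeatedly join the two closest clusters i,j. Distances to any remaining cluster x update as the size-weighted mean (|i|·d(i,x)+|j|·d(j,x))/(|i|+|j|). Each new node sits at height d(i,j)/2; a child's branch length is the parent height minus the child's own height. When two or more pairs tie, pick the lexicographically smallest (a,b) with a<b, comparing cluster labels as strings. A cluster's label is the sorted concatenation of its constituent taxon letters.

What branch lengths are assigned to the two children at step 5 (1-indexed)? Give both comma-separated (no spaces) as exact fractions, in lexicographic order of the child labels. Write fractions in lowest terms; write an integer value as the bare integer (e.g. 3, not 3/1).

7/2,19/2

step 1: merge (M,T) at d=2; branch lengths M→1, T→1; new cluster MT
  updated: d(D,MT)=29/2, d(F,MT)=57/2, d(I,MT)=20, d(MT,R)=75/2, d(MT,Z)=37/2
step 2: merge (D,I) at d=5; branch lengths D→5/2, I→5/2; new cluster DI
  updated: d(DI,F)=14, d(DI,MT)=69/4, d(DI,R)=23, d(DI,Z)=57/2
step 3: merge (DI,F) at d=14; branch lengths DI→9/2, F→7; new cluster DFI
  updated: d(DFI,MT)=21, d(DFI,R)=65/3, d(DFI,Z)=76/3
step 4: merge (R,Z) at d=17; branch lengths R→17/2, Z→17/2; new cluster RZ
  updated: d(DFI,RZ)=47/2, d(MT,RZ)=28
step 5: merge (DFI,MT) at d=21; branch lengths DFI→7/2, MT→19/2; new cluster DFIMT
  updated: d(DFIMT,RZ)=253/10
step 6: merge (DFIMT,RZ) at d=253/10; branch lengths DFIMT→43/20, RZ→83/20; new cluster DFIMRTZ
final tree: ((((D:5/2,I:5/2):9/2,F:7):7/2,(M:1,T:1):19/2):43/20,(R:17/2,Z:17/2):83/20)
total length: 274/5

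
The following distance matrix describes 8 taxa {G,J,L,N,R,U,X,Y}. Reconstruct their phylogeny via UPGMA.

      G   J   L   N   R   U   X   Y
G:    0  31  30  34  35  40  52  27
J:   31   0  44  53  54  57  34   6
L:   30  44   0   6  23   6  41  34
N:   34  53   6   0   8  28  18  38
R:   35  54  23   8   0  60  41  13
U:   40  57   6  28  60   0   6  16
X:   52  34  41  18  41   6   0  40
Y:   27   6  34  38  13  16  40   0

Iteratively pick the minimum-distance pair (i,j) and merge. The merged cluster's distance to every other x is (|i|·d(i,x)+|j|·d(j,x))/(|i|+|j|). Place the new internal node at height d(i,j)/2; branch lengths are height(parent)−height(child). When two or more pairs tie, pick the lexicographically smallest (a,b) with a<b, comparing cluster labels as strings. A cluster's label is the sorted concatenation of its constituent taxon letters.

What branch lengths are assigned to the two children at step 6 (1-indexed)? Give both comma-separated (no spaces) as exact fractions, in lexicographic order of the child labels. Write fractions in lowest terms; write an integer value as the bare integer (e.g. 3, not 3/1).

101/12,79/6

1. join J+Y (d=6) ⇒ JY; edges |J|=3, |Y|=3
  updated: d(G,JY)=29, d(JY,L)=39, d(JY,N)=91/2, d(JY,R)=67/2, d(JY,U)=73/2, d(JY,X)=37
2. join L+N (d=6) ⇒ LN; edges |L|=3, |N|=3
  updated: d(G,LN)=32, d(JY,LN)=169/4, d(LN,R)=31/2, d(LN,U)=17, d(LN,X)=59/2
3. join U+X (d=6) ⇒ UX; edges |U|=3, |X|=3
  updated: d(G,UX)=46, d(JY,UX)=147/4, d(LN,UX)=93/4, d(R,UX)=101/2
4. join LN+R (d=31/2) ⇒ LNR; edges |LN|=19/4, |R|=31/4
  updated: d(G,LNR)=33, d(JY,LNR)=118/3, d(LNR,UX)=97/3
5. join G+JY (d=29) ⇒ GJY; edges |G|=29/2, |JY|=23/2
  updated: d(GJY,LNR)=335/9, d(GJY,UX)=239/6
6. join LNR+UX (d=97/3) ⇒ LNRUX; edges |LNR|=101/12, |UX|=79/6
  updated: d(GJY,LNRUX)=574/15
7. join GJY+LNRUX (d=574/15) ⇒ GJLNRUXY; edges |GJY|=139/30, |LNRUX|=89/30
final tree: ((G:29/2,(J:3,Y:3):23/2):139/30,(((L:3,N:3):19/4,R:31/4):101/12,(U:3,X:3):79/6):89/30)
total length: 5141/60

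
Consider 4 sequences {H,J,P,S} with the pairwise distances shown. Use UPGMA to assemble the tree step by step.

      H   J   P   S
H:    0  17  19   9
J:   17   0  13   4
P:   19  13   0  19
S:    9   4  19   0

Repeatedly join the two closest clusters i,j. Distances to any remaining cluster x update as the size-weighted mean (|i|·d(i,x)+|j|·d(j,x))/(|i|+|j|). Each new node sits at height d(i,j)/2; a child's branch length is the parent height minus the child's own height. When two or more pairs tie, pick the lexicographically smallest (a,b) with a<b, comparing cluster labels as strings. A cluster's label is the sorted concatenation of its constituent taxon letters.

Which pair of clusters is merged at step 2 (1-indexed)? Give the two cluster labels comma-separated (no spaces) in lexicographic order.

iteration 1: select J,S (d=4); attach at lengths (2, 2); label the merged cluster JS
  updated: d(H,JS)=13, d(JS,P)=16
iteration 2: select H,JS (d=13); attach at lengths (13/2, 9/2); label the merged cluster HJS
  updated: d(HJS,P)=17
iteration 3: select HJS,P (d=17); attach at lengths (2, 17/2); label the merged cluster HJPS
final tree: ((H:13/2,(J:2,S:2):9/2):2,P:17/2)
total length: 51/2

H,JS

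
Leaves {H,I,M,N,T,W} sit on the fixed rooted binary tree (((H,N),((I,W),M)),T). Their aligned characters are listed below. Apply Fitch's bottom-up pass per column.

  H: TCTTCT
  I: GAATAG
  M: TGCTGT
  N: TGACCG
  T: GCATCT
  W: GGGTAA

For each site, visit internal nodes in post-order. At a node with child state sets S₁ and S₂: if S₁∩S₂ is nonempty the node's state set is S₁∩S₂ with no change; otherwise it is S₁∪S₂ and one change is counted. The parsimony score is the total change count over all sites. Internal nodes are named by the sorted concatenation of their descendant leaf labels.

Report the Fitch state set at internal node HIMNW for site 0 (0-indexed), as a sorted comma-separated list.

site 0, node HN: H={T} ∩ N={T} → {T} (+0)
site 0, node IW: I={G} ∩ W={G} → {G} (+0)
site 0, node IMW: IW={G} ∪ M={T} → {G,T} (+1)
site 0, node HIMNW: HN={T} ∩ IMW={G,T} → {T} (+0)
site 0, node HIMNTW: HIMNW={T} ∪ T={G} → {G,T} (+1)
site 1, node HN: H={C} ∪ N={G} → {C,G} (+1)
site 1, node IW: I={A} ∪ W={G} → {A,G} (+1)
site 1, node IMW: IW={A,G} ∩ M={G} → {G} (+0)
site 1, node HIMNW: HN={C,G} ∩ IMW={G} → {G} (+0)
site 1, node HIMNTW: HIMNW={G} ∪ T={C} → {C,G} (+1)
site 2, node HN: H={T} ∪ N={A} → {A,T} (+1)
site 2, node IW: I={A} ∪ W={G} → {A,G} (+1)
site 2, node IMW: IW={A,G} ∪ M={C} → {A,C,G} (+1)
site 2, node HIMNW: HN={A,T} ∩ IMW={A,C,G} → {A} (+0)
site 2, node HIMNTW: HIMNW={A} ∩ T={A} → {A} (+0)
site 3, node HN: H={T} ∪ N={C} → {C,T} (+1)
site 3, node IW: I={T} ∩ W={T} → {T} (+0)
site 3, node IMW: IW={T} ∩ M={T} → {T} (+0)
site 3, node HIMNW: HN={C,T} ∩ IMW={T} → {T} (+0)
site 3, node HIMNTW: HIMNW={T} ∩ T={T} → {T} (+0)
site 4, node HN: H={C} ∩ N={C} → {C} (+0)
site 4, node IW: I={A} ∩ W={A} → {A} (+0)
site 4, node IMW: IW={A} ∪ M={G} → {A,G} (+1)
site 4, node HIMNW: HN={C} ∪ IMW={A,G} → {A,C,G} (+1)
site 4, node HIMNTW: HIMNW={A,C,G} ∩ T={C} → {C} (+0)
site 5, node HN: H={T} ∪ N={G} → {G,T} (+1)
site 5, node IW: I={G} ∪ W={A} → {A,G} (+1)
site 5, node IMW: IW={A,G} ∪ M={T} → {A,G,T} (+1)
site 5, node HIMNW: HN={G,T} ∩ IMW={A,G,T} → {G,T} (+0)
site 5, node HIMNTW: HIMNW={G,T} ∩ T={T} → {T} (+0)
per-site changes: [2, 3, 3, 1, 2, 3]; total = 14

T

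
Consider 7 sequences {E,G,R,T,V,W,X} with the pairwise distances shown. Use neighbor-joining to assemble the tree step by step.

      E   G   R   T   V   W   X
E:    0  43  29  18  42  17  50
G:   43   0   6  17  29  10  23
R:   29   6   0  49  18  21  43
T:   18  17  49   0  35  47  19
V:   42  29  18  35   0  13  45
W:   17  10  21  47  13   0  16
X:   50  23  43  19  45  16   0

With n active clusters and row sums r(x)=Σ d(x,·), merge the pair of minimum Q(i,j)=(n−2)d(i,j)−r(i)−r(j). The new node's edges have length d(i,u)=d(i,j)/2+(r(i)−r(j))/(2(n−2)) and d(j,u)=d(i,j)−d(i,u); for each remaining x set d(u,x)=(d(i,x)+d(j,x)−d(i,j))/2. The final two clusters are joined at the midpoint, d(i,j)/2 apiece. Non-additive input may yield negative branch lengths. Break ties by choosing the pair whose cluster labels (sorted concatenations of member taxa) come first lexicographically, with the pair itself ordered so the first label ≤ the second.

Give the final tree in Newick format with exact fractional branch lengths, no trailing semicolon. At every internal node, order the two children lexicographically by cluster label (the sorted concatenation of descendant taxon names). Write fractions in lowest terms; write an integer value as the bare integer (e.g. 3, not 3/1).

(((((E:52/5,T:38/5):121/12,X:185/12):101/16,(G:-5/8,R:53/8):115/16):45/16,V:207/16):1/32,W:1/32)

1. join E+T (d=18, Q=-294) ⇒ ET; edges |E|=52/5, |T|=38/5
  updated: d(ET,G)=21, d(ET,R)=30, d(ET,V)=59/2, d(ET,W)=23, d(ET,X)=51/2
2. join G+R (d=6, Q=-183) ⇒ GR; edges |G|=-5/8, |R|=53/8
  updated: d(ET,GR)=45/2, d(GR,V)=41/2, d(GR,W)=25/2, d(GR,X)=30
3. join ET+X (d=51/2, Q=-281/2) ⇒ ETX; edges |ET|=121/12, |X|=185/12
  updated: d(ETX,GR)=27/2, d(ETX,V)=49/2, d(ETX,W)=27/4
4. join ETX+GR (d=27/2, Q=-257/4) ⇒ EGRTX; edges |ETX|=101/16, |GR|=115/16
  updated: d(EGRTX,V)=63/4, d(EGRTX,W)=23/8
5. join EGRTX+V (d=63/4, Q=-253/8) ⇒ EGRTVX; edges |EGRTX|=45/16, |V|=207/16
  updated: d(EGRTVX,W)=1/16
6. join EGRTVX+W (d=1/16) ⇒ EGRTVWX; edges |EGRTVX|=1/32, |W|=1/32
final tree: (((((E:52/5,T:38/5):121/12,X:185/12):101/16,(G:-5/8,R:53/8):115/16):45/16,V:207/16):1/32,W:1/32)
total length: 1261/16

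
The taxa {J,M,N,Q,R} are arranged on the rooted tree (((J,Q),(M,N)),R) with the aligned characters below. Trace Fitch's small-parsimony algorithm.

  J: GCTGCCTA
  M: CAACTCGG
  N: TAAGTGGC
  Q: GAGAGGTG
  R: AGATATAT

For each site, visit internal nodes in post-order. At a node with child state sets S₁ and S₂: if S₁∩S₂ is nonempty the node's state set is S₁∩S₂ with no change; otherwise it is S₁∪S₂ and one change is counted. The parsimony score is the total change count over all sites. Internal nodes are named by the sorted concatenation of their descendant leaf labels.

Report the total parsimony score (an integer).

21

JQ@0: {G} ∩ {G} = {G} (intersection, +0)
MN@0: {C} ∪ {T} = {C,T} (union, +1)
JMNQ@0: {G} ∪ {C,T} = {C,G,T} (union, +1)
JMNQR@0: {C,G,T} ∪ {A} = {A,C,G,T} (union, +1)
JQ@1: {C} ∪ {A} = {A,C} (union, +1)
MN@1: {A} ∩ {A} = {A} (intersection, +0)
JMNQ@1: {A,C} ∩ {A} = {A} (intersection, +0)
JMNQR@1: {A} ∪ {G} = {A,G} (union, +1)
JQ@2: {T} ∪ {G} = {G,T} (union, +1)
MN@2: {A} ∩ {A} = {A} (intersection, +0)
JMNQ@2: {G,T} ∪ {A} = {A,G,T} (union, +1)
JMNQR@2: {A,G,T} ∩ {A} = {A} (intersection, +0)
JQ@3: {G} ∪ {A} = {A,G} (union, +1)
MN@3: {C} ∪ {G} = {C,G} (union, +1)
JMNQ@3: {A,G} ∩ {C,G} = {G} (intersection, +0)
JMNQR@3: {G} ∪ {T} = {G,T} (union, +1)
JQ@4: {C} ∪ {G} = {C,G} (union, +1)
MN@4: {T} ∩ {T} = {T} (intersection, +0)
JMNQ@4: {C,G} ∪ {T} = {C,G,T} (union, +1)
JMNQR@4: {C,G,T} ∪ {A} = {A,C,G,T} (union, +1)
JQ@5: {C} ∪ {G} = {C,G} (union, +1)
MN@5: {C} ∪ {G} = {C,G} (union, +1)
JMNQ@5: {C,G} ∩ {C,G} = {C,G} (intersection, +0)
JMNQR@5: {C,G} ∪ {T} = {C,G,T} (union, +1)
JQ@6: {T} ∩ {T} = {T} (intersection, +0)
MN@6: {G} ∩ {G} = {G} (intersection, +0)
JMNQ@6: {T} ∪ {G} = {G,T} (union, +1)
JMNQR@6: {G,T} ∪ {A} = {A,G,T} (union, +1)
JQ@7: {A} ∪ {G} = {A,G} (union, +1)
MN@7: {G} ∪ {C} = {C,G} (union, +1)
JMNQ@7: {A,G} ∩ {C,G} = {G} (intersection, +0)
JMNQR@7: {G} ∪ {T} = {G,T} (union, +1)
per-site changes: [3, 2, 2, 3, 3, 3, 2, 3]; total = 21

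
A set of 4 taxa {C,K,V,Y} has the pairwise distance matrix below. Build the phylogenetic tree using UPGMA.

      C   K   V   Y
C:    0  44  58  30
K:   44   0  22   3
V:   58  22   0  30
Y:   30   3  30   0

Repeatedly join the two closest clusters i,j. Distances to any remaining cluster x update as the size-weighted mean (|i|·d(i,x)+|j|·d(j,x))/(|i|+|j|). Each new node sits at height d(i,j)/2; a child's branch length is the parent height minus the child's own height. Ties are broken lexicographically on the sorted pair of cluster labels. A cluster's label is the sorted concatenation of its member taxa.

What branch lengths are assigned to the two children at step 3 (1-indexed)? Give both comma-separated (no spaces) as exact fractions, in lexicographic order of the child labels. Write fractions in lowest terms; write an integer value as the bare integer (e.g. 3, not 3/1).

step 1: merge (K,Y) at d=3; branch lengths K→3/2, Y→3/2; new cluster KY
  updated: d(C,KY)=37, d(KY,V)=26
step 2: merge (KY,V) at d=26; branch lengths KY→23/2, V→13; new cluster KVY
  updated: d(C,KVY)=44
step 3: merge (C,KVY) at d=44; branch lengths C→22, KVY→9; new cluster CKVY
final tree: (C:22,((K:3/2,Y:3/2):23/2,V:13):9)
total length: 117/2

22,9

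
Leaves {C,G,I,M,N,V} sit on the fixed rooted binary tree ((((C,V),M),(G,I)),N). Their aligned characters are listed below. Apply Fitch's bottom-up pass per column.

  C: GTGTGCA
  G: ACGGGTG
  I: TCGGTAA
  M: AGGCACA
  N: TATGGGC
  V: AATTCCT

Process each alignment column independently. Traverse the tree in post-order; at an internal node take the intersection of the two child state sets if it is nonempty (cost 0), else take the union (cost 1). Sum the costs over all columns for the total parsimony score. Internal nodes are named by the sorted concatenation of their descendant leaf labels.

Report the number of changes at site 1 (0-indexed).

3

site 0, node CV: C={G} ∪ V={A} → {A,G} (+1)
site 0, node CMV: CV={A,G} ∩ M={A} → {A} (+0)
site 0, node GI: G={A} ∪ I={T} → {A,T} (+1)
site 0, node CGIMV: CMV={A} ∩ GI={A,T} → {A} (+0)
site 0, node CGIMNV: CGIMV={A} ∪ N={T} → {A,T} (+1)
site 1, node CV: C={T} ∪ V={A} → {A,T} (+1)
site 1, node CMV: CV={A,T} ∪ M={G} → {A,G,T} (+1)
site 1, node GI: G={C} ∩ I={C} → {C} (+0)
site 1, node CGIMV: CMV={A,G,T} ∪ GI={C} → {A,C,G,T} (+1)
site 1, node CGIMNV: CGIMV={A,C,G,T} ∩ N={A} → {A} (+0)
site 2, node CV: C={G} ∪ V={T} → {G,T} (+1)
site 2, node CMV: CV={G,T} ∩ M={G} → {G} (+0)
site 2, node GI: G={G} ∩ I={G} → {G} (+0)
site 2, node CGIMV: CMV={G} ∩ GI={G} → {G} (+0)
site 2, node CGIMNV: CGIMV={G} ∪ N={T} → {G,T} (+1)
site 3, node CV: C={T} ∩ V={T} → {T} (+0)
site 3, node CMV: CV={T} ∪ M={C} → {C,T} (+1)
site 3, node GI: G={G} ∩ I={G} → {G} (+0)
site 3, node CGIMV: CMV={C,T} ∪ GI={G} → {C,G,T} (+1)
site 3, node CGIMNV: CGIMV={C,G,T} ∩ N={G} → {G} (+0)
site 4, node CV: C={G} ∪ V={C} → {C,G} (+1)
site 4, node CMV: CV={C,G} ∪ M={A} → {A,C,G} (+1)
site 4, node GI: G={G} ∪ I={T} → {G,T} (+1)
site 4, node CGIMV: CMV={A,C,G} ∩ GI={G,T} → {G} (+0)
site 4, node CGIMNV: CGIMV={G} ∩ N={G} → {G} (+0)
site 5, node CV: C={C} ∩ V={C} → {C} (+0)
site 5, node CMV: CV={C} ∩ M={C} → {C} (+0)
site 5, node GI: G={T} ∪ I={A} → {A,T} (+1)
site 5, node CGIMV: CMV={C} ∪ GI={A,T} → {A,C,T} (+1)
site 5, node CGIMNV: CGIMV={A,C,T} ∪ N={G} → {A,C,G,T} (+1)
site 6, node CV: C={A} ∪ V={T} → {A,T} (+1)
site 6, node CMV: CV={A,T} ∩ M={A} → {A} (+0)
site 6, node GI: G={G} ∪ I={A} → {A,G} (+1)
site 6, node CGIMV: CMV={A} ∩ GI={A,G} → {A} (+0)
site 6, node CGIMNV: CGIMV={A} ∪ N={C} → {A,C} (+1)
per-site changes: [3, 3, 2, 2, 3, 3, 3]; total = 19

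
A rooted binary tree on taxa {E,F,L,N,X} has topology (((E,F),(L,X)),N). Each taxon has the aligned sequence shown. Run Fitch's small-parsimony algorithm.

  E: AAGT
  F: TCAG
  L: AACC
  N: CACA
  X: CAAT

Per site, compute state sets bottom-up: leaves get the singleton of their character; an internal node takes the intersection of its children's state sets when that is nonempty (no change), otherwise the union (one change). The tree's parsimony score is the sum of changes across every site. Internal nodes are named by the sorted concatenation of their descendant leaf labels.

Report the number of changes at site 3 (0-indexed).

3

[col 0] EF: children E:{A}, F:{T} ∪→ {A,T}; cost 1
[col 0] LX: children L:{A}, X:{C} ∪→ {A,C}; cost 1
[col 0] EFLX: children EF:{A,T}, LX:{A,C} ∩→ {A}; cost 0
[col 0] EFLNX: children EFLX:{A}, N:{C} ∪→ {A,C}; cost 1
[col 1] EF: children E:{A}, F:{C} ∪→ {A,C}; cost 1
[col 1] LX: children L:{A}, X:{A} ∩→ {A}; cost 0
[col 1] EFLX: children EF:{A,C}, LX:{A} ∩→ {A}; cost 0
[col 1] EFLNX: children EFLX:{A}, N:{A} ∩→ {A}; cost 0
[col 2] EF: children E:{G}, F:{A} ∪→ {A,G}; cost 1
[col 2] LX: children L:{C}, X:{A} ∪→ {A,C}; cost 1
[col 2] EFLX: children EF:{A,G}, LX:{A,C} ∩→ {A}; cost 0
[col 2] EFLNX: children EFLX:{A}, N:{C} ∪→ {A,C}; cost 1
[col 3] EF: children E:{T}, F:{G} ∪→ {G,T}; cost 1
[col 3] LX: children L:{C}, X:{T} ∪→ {C,T}; cost 1
[col 3] EFLX: children EF:{G,T}, LX:{C,T} ∩→ {T}; cost 0
[col 3] EFLNX: children EFLX:{T}, N:{A} ∪→ {A,T}; cost 1
per-site changes: [3, 1, 3, 3]; total = 10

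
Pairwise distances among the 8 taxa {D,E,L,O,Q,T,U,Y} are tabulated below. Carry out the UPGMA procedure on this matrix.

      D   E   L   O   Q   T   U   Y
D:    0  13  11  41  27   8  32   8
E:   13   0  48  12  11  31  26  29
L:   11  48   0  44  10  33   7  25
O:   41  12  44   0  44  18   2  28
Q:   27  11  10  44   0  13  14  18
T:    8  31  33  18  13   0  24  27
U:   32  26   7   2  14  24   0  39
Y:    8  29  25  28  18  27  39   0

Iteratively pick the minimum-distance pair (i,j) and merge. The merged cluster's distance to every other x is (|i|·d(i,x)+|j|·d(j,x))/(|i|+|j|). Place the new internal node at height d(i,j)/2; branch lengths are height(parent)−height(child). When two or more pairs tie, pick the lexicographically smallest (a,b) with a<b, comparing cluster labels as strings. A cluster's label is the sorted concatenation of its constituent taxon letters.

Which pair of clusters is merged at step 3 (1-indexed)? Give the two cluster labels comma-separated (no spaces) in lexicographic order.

L,Q

1. join O+U (d=2) ⇒ OU; edges |O|=1, |U|=1
  updated: d(D,OU)=73/2, d(E,OU)=19, d(L,OU)=51/2, d(OU,Q)=29, d(OU,T)=21, d(OU,Y)=67/2
2. join D+T (d=8) ⇒ DT; edges |D|=4, |T|=4
  updated: d(DT,E)=22, d(DT,L)=22, d(DT,OU)=115/4, d(DT,Q)=20, d(DT,Y)=35/2
3. join L+Q (d=10) ⇒ LQ; edges |L|=5, |Q|=5
  updated: d(DT,LQ)=21, d(E,LQ)=59/2, d(LQ,OU)=109/4, d(LQ,Y)=43/2
4. join DT+Y (d=35/2) ⇒ DTY; edges |DT|=19/4, |Y|=35/4
  updated: d(DTY,E)=73/3, d(DTY,LQ)=127/6, d(DTY,OU)=91/3
5. join E+OU (d=19) ⇒ EOU; edges |E|=19/2, |OU|=17/2
  updated: d(DTY,EOU)=85/3, d(EOU,LQ)=28
6. join DTY+LQ (d=127/6) ⇒ DLQTY; edges |DTY|=11/6, |LQ|=67/12
  updated: d(DLQTY,EOU)=141/5
7. join DLQTY+EOU (d=141/5) ⇒ DELOQTUY; edges |DLQTY|=211/60, |EOU|=23/5
final tree: ((((D:4,T:4):19/4,Y:35/4):11/6,(L:5,Q:5):67/12):211/60,(E:19/2,(O:1,U:1):17/2):23/5)
total length: 2011/30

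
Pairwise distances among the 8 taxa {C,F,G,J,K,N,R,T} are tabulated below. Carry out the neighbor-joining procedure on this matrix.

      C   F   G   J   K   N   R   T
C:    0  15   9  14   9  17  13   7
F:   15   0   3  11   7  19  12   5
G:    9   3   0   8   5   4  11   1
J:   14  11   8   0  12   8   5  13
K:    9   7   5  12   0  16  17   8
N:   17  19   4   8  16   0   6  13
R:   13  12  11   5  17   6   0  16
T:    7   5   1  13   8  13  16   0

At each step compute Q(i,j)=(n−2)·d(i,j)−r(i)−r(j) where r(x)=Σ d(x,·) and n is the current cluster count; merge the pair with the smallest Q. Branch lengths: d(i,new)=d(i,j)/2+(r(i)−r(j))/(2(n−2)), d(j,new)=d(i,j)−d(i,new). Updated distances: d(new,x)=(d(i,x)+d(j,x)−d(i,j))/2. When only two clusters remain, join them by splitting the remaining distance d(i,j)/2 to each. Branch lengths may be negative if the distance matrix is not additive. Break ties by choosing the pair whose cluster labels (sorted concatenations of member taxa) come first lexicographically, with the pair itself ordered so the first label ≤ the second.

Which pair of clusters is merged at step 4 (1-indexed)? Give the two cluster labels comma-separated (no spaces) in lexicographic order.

CK,JNR

step 1: merge (N,R) at d=6, Q=-127; branch lengths N→13/4, R→11/4; new cluster NR
  updated: d(C,NR)=12, d(F,NR)=25/2, d(G,NR)=9/2, d(J,NR)=7/2, d(K,NR)=27/2, d(NR,T)=23/2
step 2: merge (J,NR) at d=7/2, Q=-203/2; branch lengths J→43/20, NR→27/20; new cluster JNR
  updated: d(C,JNR)=45/4, d(F,JNR)=10, d(G,JNR)=9/2, d(JNR,K)=11, d(JNR,T)=21/2
step 3: merge (C,K) at d=9, Q=-221/4; branch lengths C→189/32, K→99/32; new cluster CK
  updated: d(CK,F)=13/2, d(CK,G)=5/2, d(CK,JNR)=53/8, d(CK,T)=3
step 4: merge (CK,JNR) at d=53/8, Q=-243/8; branch lengths CK→55/48, JNR→263/48; new cluster CJKNR
  updated: d(CJKNR,F)=79/16, d(CJKNR,G)=3/16, d(CJKNR,T)=55/16
step 5: merge (CJKNR,G) at d=3/16, Q=-99/8; branch lengths CJKNR→19/16, G→-1; new cluster CGJKNR
  updated: d(CGJKNR,F)=31/8, d(CGJKNR,T)=17/8
step 6: merge (CGJKNR,F) at d=31/8, Q=-11; branch lengths CGJKNR→1/2, F→27/8; new cluster CFGJKNR
  updated: d(CFGJKNR,T)=13/8
step 7: merge (CFGJKNR,T) at d=13/8; branch lengths CFGJKNR→13/16, T→13/16; new cluster CFGJKNRT
final tree: (((((C:189/32,K:99/32):55/48,(J:43/20,(N:13/4,R:11/4):27/20):263/48):19/16,G:-1):1/2,F:27/8):13/16,T:13/16)
total length: 493/16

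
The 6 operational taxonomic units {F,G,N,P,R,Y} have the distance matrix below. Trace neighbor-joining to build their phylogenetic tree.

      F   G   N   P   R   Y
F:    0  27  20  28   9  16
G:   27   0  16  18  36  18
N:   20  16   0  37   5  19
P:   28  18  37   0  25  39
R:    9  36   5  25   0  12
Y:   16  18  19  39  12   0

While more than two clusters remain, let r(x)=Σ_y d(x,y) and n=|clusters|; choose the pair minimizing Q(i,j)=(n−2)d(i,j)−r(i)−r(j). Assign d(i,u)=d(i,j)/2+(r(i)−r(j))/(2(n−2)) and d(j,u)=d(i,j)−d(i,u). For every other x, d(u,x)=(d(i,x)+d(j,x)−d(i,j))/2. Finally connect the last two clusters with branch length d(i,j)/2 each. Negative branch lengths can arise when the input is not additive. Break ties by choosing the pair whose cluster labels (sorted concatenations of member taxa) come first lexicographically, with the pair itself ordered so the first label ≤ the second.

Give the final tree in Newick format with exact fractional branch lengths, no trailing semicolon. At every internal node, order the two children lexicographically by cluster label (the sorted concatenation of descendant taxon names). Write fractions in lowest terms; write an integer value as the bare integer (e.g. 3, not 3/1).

(((F:57/8,(G:5,P:13):91/8):3/8,(N:29/6,R:1/6):39/8):65/16,Y:65/16)

step 1: merge (G,P) at d=18, Q=-190; branch lengths G→5, P→13; new cluster GP
  updated: d(F,GP)=37/2, d(GP,N)=35/2, d(GP,R)=43/2, d(GP,Y)=39/2
step 2: merge (N,R) at d=5, Q=-94; branch lengths N→29/6, R→1/6; new cluster NR
  updated: d(F,NR)=12, d(GP,NR)=17, d(NR,Y)=13
step 3: merge (F,GP) at d=37/2, Q=-129/2; branch lengths F→57/8, GP→91/8; new cluster FGP
  updated: d(FGP,NR)=21/4, d(FGP,Y)=17/2
step 4: merge (FGP,NR) at d=21/4, Q=-107/4; branch lengths FGP→3/8, NR→39/8; new cluster FGNPR
  updated: d(FGNPR,Y)=65/8
step 5: merge (FGNPR,Y) at d=65/8; branch lengths FGNPR→65/16, Y→65/16; new cluster FGNPRY
final tree: (((F:57/8,(G:5,P:13):91/8):3/8,(N:29/6,R:1/6):39/8):65/16,Y:65/16)
total length: 439/8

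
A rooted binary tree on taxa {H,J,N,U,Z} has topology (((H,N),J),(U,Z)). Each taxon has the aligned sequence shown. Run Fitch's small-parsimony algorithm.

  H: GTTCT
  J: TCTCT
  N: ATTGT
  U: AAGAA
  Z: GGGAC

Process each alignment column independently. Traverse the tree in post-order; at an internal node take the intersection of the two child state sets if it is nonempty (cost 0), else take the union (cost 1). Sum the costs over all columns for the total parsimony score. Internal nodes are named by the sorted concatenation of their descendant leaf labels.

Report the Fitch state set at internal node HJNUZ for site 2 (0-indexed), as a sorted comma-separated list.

[col 0] HN: children H:{G}, N:{A} ∪→ {A,G}; cost 1
[col 0] HJN: children HN:{A,G}, J:{T} ∪→ {A,G,T}; cost 1
[col 0] UZ: children U:{A}, Z:{G} ∪→ {A,G}; cost 1
[col 0] HJNUZ: children HJN:{A,G,T}, UZ:{A,G} ∩→ {A,G}; cost 0
[col 1] HN: children H:{T}, N:{T} ∩→ {T}; cost 0
[col 1] HJN: children HN:{T}, J:{C} ∪→ {C,T}; cost 1
[col 1] UZ: children U:{A}, Z:{G} ∪→ {A,G}; cost 1
[col 1] HJNUZ: children HJN:{C,T}, UZ:{A,G} ∪→ {A,C,G,T}; cost 1
[col 2] HN: children H:{T}, N:{T} ∩→ {T}; cost 0
[col 2] HJN: children HN:{T}, J:{T} ∩→ {T}; cost 0
[col 2] UZ: children U:{G}, Z:{G} ∩→ {G}; cost 0
[col 2] HJNUZ: children HJN:{T}, UZ:{G} ∪→ {G,T}; cost 1
[col 3] HN: children H:{C}, N:{G} ∪→ {C,G}; cost 1
[col 3] HJN: children HN:{C,G}, J:{C} ∩→ {C}; cost 0
[col 3] UZ: children U:{A}, Z:{A} ∩→ {A}; cost 0
[col 3] HJNUZ: children HJN:{C}, UZ:{A} ∪→ {A,C}; cost 1
[col 4] HN: children H:{T}, N:{T} ∩→ {T}; cost 0
[col 4] HJN: children HN:{T}, J:{T} ∩→ {T}; cost 0
[col 4] UZ: children U:{A}, Z:{C} ∪→ {A,C}; cost 1
[col 4] HJNUZ: children HJN:{T}, UZ:{A,C} ∪→ {A,C,T}; cost 1
per-site changes: [3, 3, 1, 2, 2]; total = 11

G,T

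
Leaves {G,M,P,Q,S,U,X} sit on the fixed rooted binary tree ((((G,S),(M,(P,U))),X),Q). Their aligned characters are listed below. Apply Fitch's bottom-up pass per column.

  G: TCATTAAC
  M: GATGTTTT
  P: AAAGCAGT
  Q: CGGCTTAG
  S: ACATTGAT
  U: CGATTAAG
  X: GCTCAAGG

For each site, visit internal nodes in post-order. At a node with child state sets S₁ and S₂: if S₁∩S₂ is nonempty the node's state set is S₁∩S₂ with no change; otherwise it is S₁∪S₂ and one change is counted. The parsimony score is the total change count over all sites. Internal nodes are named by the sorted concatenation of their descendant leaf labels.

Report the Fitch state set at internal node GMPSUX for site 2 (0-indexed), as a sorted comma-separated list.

A,T

GS@0: {T} ∪ {A} = {A,T} (union, +1)
PU@0: {A} ∪ {C} = {A,C} (union, +1)
MPU@0: {G} ∪ {A,C} = {A,C,G} (union, +1)
GMPSU@0: {A,T} ∩ {A,C,G} = {A} (intersection, +0)
GMPSUX@0: {A} ∪ {G} = {A,G} (union, +1)
GMPQSUX@0: {A,G} ∪ {C} = {A,C,G} (union, +1)
GS@1: {C} ∩ {C} = {C} (intersection, +0)
PU@1: {A} ∪ {G} = {A,G} (union, +1)
MPU@1: {A} ∩ {A,G} = {A} (intersection, +0)
GMPSU@1: {C} ∪ {A} = {A,C} (union, +1)
GMPSUX@1: {A,C} ∩ {C} = {C} (intersection, +0)
GMPQSUX@1: {C} ∪ {G} = {C,G} (union, +1)
GS@2: {A} ∩ {A} = {A} (intersection, +0)
PU@2: {A} ∩ {A} = {A} (intersection, +0)
MPU@2: {T} ∪ {A} = {A,T} (union, +1)
GMPSU@2: {A} ∩ {A,T} = {A} (intersection, +0)
GMPSUX@2: {A} ∪ {T} = {A,T} (union, +1)
GMPQSUX@2: {A,T} ∪ {G} = {A,G,T} (union, +1)
GS@3: {T} ∩ {T} = {T} (intersection, +0)
PU@3: {G} ∪ {T} = {G,T} (union, +1)
MPU@3: {G} ∩ {G,T} = {G} (intersection, +0)
GMPSU@3: {T} ∪ {G} = {G,T} (union, +1)
GMPSUX@3: {G,T} ∪ {C} = {C,G,T} (union, +1)
GMPQSUX@3: {C,G,T} ∩ {C} = {C} (intersection, +0)
GS@4: {T} ∩ {T} = {T} (intersection, +0)
PU@4: {C} ∪ {T} = {C,T} (union, +1)
MPU@4: {T} ∩ {C,T} = {T} (intersection, +0)
GMPSU@4: {T} ∩ {T} = {T} (intersection, +0)
GMPSUX@4: {T} ∪ {A} = {A,T} (union, +1)
GMPQSUX@4: {A,T} ∩ {T} = {T} (intersection, +0)
GS@5: {A} ∪ {G} = {A,G} (union, +1)
PU@5: {A} ∩ {A} = {A} (intersection, +0)
MPU@5: {T} ∪ {A} = {A,T} (union, +1)
GMPSU@5: {A,G} ∩ {A,T} = {A} (intersection, +0)
GMPSUX@5: {A} ∩ {A} = {A} (intersection, +0)
GMPQSUX@5: {A} ∪ {T} = {A,T} (union, +1)
GS@6: {A} ∩ {A} = {A} (intersection, +0)
PU@6: {G} ∪ {A} = {A,G} (union, +1)
MPU@6: {T} ∪ {A,G} = {A,G,T} (union, +1)
GMPSU@6: {A} ∩ {A,G,T} = {A} (intersection, +0)
GMPSUX@6: {A} ∪ {G} = {A,G} (union, +1)
GMPQSUX@6: {A,G} ∩ {A} = {A} (intersection, +0)
GS@7: {C} ∪ {T} = {C,T} (union, +1)
PU@7: {T} ∪ {G} = {G,T} (union, +1)
MPU@7: {T} ∩ {G,T} = {T} (intersection, +0)
GMPSU@7: {C,T} ∩ {T} = {T} (intersection, +0)
GMPSUX@7: {T} ∪ {G} = {G,T} (union, +1)
GMPQSUX@7: {G,T} ∩ {G} = {G} (intersection, +0)
per-site changes: [5, 3, 3, 3, 2, 3, 3, 3]; total = 25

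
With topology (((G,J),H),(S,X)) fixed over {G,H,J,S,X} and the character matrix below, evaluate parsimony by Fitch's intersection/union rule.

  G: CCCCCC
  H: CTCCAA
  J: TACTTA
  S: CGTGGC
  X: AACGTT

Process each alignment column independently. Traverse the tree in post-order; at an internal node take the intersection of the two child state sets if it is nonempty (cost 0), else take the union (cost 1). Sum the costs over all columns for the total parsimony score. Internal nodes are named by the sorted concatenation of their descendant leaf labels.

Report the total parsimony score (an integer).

14

GJ@0: {C} ∪ {T} = {C,T} (union, +1)
GHJ@0: {C,T} ∩ {C} = {C} (intersection, +0)
SX@0: {C} ∪ {A} = {A,C} (union, +1)
GHJSX@0: {C} ∩ {A,C} = {C} (intersection, +0)
GJ@1: {C} ∪ {A} = {A,C} (union, +1)
GHJ@1: {A,C} ∪ {T} = {A,C,T} (union, +1)
SX@1: {G} ∪ {A} = {A,G} (union, +1)
GHJSX@1: {A,C,T} ∩ {A,G} = {A} (intersection, +0)
GJ@2: {C} ∩ {C} = {C} (intersection, +0)
GHJ@2: {C} ∩ {C} = {C} (intersection, +0)
SX@2: {T} ∪ {C} = {C,T} (union, +1)
GHJSX@2: {C} ∩ {C,T} = {C} (intersection, +0)
GJ@3: {C} ∪ {T} = {C,T} (union, +1)
GHJ@3: {C,T} ∩ {C} = {C} (intersection, +0)
SX@3: {G} ∩ {G} = {G} (intersection, +0)
GHJSX@3: {C} ∪ {G} = {C,G} (union, +1)
GJ@4: {C} ∪ {T} = {C,T} (union, +1)
GHJ@4: {C,T} ∪ {A} = {A,C,T} (union, +1)
SX@4: {G} ∪ {T} = {G,T} (union, +1)
GHJSX@4: {A,C,T} ∩ {G,T} = {T} (intersection, +0)
GJ@5: {C} ∪ {A} = {A,C} (union, +1)
GHJ@5: {A,C} ∩ {A} = {A} (intersection, +0)
SX@5: {C} ∪ {T} = {C,T} (union, +1)
GHJSX@5: {A} ∪ {C,T} = {A,C,T} (union, +1)
per-site changes: [2, 3, 1, 2, 3, 3]; total = 14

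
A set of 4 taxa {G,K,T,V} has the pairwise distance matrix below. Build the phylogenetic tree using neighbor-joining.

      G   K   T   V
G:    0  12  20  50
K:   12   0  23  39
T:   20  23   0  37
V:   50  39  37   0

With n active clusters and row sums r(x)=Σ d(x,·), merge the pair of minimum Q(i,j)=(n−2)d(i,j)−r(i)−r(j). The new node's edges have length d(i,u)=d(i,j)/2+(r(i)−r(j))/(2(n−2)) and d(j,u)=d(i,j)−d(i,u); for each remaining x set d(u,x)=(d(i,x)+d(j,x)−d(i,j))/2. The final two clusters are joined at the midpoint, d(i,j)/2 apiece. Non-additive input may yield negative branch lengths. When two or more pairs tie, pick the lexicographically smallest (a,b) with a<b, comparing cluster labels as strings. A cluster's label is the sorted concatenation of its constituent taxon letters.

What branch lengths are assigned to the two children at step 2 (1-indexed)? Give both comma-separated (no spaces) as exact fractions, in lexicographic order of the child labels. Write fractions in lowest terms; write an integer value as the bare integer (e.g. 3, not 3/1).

1. join G+K (d=12, Q=-132) ⇒ GK; edges |G|=8, |K|=4
  updated: d(GK,T)=31/2, d(GK,V)=77/2
2. join GK+T (d=31/2, Q=-91) ⇒ GKT; edges |GK|=17/2, |T|=7
  updated: d(GKT,V)=30
3. join GKT+V (d=30) ⇒ GKTV; edges |GKT|=15, |V|=15
final tree: (((G:8,K:4):17/2,T:7):15,V:15)
total length: 115/2

17/2,7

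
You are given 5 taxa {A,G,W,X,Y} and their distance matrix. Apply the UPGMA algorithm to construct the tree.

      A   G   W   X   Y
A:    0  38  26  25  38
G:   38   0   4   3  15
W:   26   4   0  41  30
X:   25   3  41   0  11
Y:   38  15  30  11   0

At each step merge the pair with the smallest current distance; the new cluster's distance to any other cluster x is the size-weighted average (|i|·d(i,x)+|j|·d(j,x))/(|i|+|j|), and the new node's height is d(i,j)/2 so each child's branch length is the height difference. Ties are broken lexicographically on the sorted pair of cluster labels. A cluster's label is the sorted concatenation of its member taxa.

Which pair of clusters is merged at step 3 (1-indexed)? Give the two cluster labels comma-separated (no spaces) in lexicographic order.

iteration 1: select G,X (d=3); attach at lengths (3/2, 3/2); label the merged cluster GX
  updated: d(A,GX)=63/2, d(GX,W)=45/2, d(GX,Y)=13
iteration 2: select GX,Y (d=13); attach at lengths (5, 13/2); label the merged cluster GXY
  updated: d(A,GXY)=101/3, d(GXY,W)=25
iteration 3: select GXY,W (d=25); attach at lengths (6, 25/2); label the merged cluster GWXY
  updated: d(A,GWXY)=127/4
iteration 4: select A,GWXY (d=127/4); attach at lengths (127/8, 27/8); label the merged cluster AGWXY
final tree: (A:127/8,(((G:3/2,X:3/2):5,Y:13/2):6,W:25/2):27/8)
total length: 209/4

GXY,W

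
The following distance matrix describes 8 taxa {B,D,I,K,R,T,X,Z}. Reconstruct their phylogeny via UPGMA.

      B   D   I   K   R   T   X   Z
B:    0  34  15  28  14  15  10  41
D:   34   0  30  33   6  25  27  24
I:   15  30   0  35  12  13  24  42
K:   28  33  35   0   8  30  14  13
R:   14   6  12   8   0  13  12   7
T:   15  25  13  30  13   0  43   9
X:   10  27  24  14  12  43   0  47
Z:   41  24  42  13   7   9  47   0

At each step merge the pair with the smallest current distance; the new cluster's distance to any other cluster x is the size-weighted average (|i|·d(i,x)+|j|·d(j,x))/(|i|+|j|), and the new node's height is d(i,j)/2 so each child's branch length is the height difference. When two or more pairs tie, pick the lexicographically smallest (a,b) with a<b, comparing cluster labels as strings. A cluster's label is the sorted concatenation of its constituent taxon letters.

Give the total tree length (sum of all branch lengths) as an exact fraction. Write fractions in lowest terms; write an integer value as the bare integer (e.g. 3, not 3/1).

8221/120

step 1: merge (D,R) at d=6; branch lengths D→3, R→3; new cluster DR
  updated: d(B,DR)=24, d(DR,I)=21, d(DR,K)=41/2, d(DR,T)=19, d(DR,X)=39/2, d(DR,Z)=31/2
step 2: merge (T,Z) at d=9; branch lengths T→9/2, Z→9/2; new cluster TZ
  updated: d(B,TZ)=28, d(DR,TZ)=69/4, d(I,TZ)=55/2, d(K,TZ)=43/2, d(TZ,X)=45
step 3: merge (B,X) at d=10; branch lengths B→5, X→5; new cluster BX
  updated: d(BX,DR)=87/4, d(BX,I)=39/2, d(BX,K)=21, d(BX,TZ)=73/2
step 4: merge (DR,TZ) at d=69/4; branch lengths DR→45/8, TZ→33/8; new cluster DRTZ
  updated: d(BX,DRTZ)=233/8, d(DRTZ,I)=97/4, d(DRTZ,K)=21
step 5: merge (BX,I) at d=39/2; branch lengths BX→19/4, I→39/4; new cluster BIX
  updated: d(BIX,DRTZ)=55/2, d(BIX,K)=77/3
step 6: merge (DRTZ,K) at d=21; branch lengths DRTZ→15/8, K→21/2; new cluster DKRTZ
  updated: d(BIX,DKRTZ)=407/15
step 7: merge (BIX,DKRTZ) at d=407/15; branch lengths BIX→229/60, DKRTZ→46/15; new cluster BDIKRTXZ
final tree: (((B:5,X:5):19/4,I:39/4):229/60,(((D:3,R:3):45/8,(T:9/2,Z:9/2):33/8):15/8,K:21/2):46/15)
total length: 8221/120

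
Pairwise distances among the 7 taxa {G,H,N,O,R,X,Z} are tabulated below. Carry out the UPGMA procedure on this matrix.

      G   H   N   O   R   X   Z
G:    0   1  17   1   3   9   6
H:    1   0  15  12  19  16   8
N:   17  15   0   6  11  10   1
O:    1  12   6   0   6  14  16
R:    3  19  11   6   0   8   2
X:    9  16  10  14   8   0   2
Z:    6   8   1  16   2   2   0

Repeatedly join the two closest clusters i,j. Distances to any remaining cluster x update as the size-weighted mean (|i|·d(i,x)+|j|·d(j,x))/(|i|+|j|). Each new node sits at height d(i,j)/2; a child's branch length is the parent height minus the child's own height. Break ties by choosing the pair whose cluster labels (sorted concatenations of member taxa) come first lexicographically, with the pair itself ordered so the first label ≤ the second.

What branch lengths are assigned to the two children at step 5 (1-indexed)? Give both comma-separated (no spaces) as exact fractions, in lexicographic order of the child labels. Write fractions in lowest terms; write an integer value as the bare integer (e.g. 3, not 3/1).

1. join G+H (d=1) ⇒ GH; edges |G|=1/2, |H|=1/2
  updated: d(GH,N)=16, d(GH,O)=13/2, d(GH,R)=11, d(GH,X)=25/2, d(GH,Z)=7
2. join N+Z (d=1) ⇒ NZ; edges |N|=1/2, |Z|=1/2
  updated: d(GH,NZ)=23/2, d(NZ,O)=11, d(NZ,R)=13/2, d(NZ,X)=6
3. join NZ+X (d=6) ⇒ NXZ; edges |NZ|=5/2, |X|=3
  updated: d(GH,NXZ)=71/6, d(NXZ,O)=12, d(NXZ,R)=7
4. join O+R (d=6) ⇒ OR; edges |O|=3, |R|=3
  updated: d(GH,OR)=35/4, d(NXZ,OR)=19/2
5. join GH+OR (d=35/4) ⇒ GHOR; edges |GH|=31/8, |OR|=11/8
  updated: d(GHOR,NXZ)=32/3
6. join GHOR+NXZ (d=32/3) ⇒ GHNORXZ; edges |GHOR|=23/24, |NXZ|=7/3
final tree: (((G:1/2,H:1/2):31/8,(O:3,R:3):11/8):23/24,((N:1/2,Z:1/2):5/2,X:3):7/3)
total length: 529/24

31/8,11/8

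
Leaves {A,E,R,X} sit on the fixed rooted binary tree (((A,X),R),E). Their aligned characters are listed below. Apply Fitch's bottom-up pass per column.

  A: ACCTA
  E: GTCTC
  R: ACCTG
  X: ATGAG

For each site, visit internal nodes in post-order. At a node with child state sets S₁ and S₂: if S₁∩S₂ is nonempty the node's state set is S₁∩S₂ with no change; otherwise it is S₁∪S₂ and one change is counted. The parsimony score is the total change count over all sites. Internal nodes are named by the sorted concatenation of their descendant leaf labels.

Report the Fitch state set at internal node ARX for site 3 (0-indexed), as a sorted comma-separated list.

T

site 0, node AX: A={A} ∩ X={A} → {A} (+0)
site 0, node ARX: AX={A} ∩ R={A} → {A} (+0)
site 0, node AERX: ARX={A} ∪ E={G} → {A,G} (+1)
site 1, node AX: A={C} ∪ X={T} → {C,T} (+1)
site 1, node ARX: AX={C,T} ∩ R={C} → {C} (+0)
site 1, node AERX: ARX={C} ∪ E={T} → {C,T} (+1)
site 2, node AX: A={C} ∪ X={G} → {C,G} (+1)
site 2, node ARX: AX={C,G} ∩ R={C} → {C} (+0)
site 2, node AERX: ARX={C} ∩ E={C} → {C} (+0)
site 3, node AX: A={T} ∪ X={A} → {A,T} (+1)
site 3, node ARX: AX={A,T} ∩ R={T} → {T} (+0)
site 3, node AERX: ARX={T} ∩ E={T} → {T} (+0)
site 4, node AX: A={A} ∪ X={G} → {A,G} (+1)
site 4, node ARX: AX={A,G} ∩ R={G} → {G} (+0)
site 4, node AERX: ARX={G} ∪ E={C} → {C,G} (+1)
per-site changes: [1, 2, 1, 1, 2]; total = 7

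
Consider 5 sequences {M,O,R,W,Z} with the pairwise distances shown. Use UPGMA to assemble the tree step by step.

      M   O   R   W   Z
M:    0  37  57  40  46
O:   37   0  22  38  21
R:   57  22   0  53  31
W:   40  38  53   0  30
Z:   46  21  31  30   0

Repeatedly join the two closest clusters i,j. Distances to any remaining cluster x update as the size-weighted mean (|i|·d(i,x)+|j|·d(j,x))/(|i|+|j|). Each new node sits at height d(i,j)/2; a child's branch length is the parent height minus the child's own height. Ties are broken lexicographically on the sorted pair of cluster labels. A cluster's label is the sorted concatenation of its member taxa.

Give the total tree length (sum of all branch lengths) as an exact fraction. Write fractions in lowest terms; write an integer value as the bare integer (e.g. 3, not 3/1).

iteration 1: select O,Z (d=21); attach at lengths (21/2, 21/2); label the merged cluster OZ
  updated: d(M,OZ)=83/2, d(OZ,R)=53/2, d(OZ,W)=34
iteration 2: select OZ,R (d=53/2); attach at lengths (11/4, 53/4); label the merged cluster ORZ
  updated: d(M,ORZ)=140/3, d(ORZ,W)=121/3
iteration 3: select M,W (d=40); attach at lengths (20, 20); label the merged cluster MW
  updated: d(MW,ORZ)=87/2
iteration 4: select MW,ORZ (d=87/2); attach at lengths (7/4, 17/2); label the merged cluster MORWZ
final tree: ((M:20,W:20):7/4,((O:21/2,Z:21/2):11/4,R:53/4):17/2)
total length: 349/4

349/4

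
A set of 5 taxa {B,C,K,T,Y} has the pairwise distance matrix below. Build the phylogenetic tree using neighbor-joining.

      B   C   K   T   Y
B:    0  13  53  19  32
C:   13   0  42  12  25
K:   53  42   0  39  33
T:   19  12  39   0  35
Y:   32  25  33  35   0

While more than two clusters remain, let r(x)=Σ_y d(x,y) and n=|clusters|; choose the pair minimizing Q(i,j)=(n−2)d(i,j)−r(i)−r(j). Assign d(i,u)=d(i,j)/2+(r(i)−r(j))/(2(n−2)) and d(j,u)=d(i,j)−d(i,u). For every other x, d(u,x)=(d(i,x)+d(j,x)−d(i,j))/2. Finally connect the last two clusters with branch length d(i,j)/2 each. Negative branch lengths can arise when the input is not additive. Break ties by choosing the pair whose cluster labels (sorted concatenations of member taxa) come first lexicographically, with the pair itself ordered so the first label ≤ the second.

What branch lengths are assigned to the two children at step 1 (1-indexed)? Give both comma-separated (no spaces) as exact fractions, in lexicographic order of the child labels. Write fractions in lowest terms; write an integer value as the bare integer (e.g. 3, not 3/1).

47/2,19/2

step 1: merge (K,Y) at d=33, Q=-193; branch lengths K→47/2, Y→19/2; new cluster KY
  updated: d(B,KY)=26, d(C,KY)=17, d(KY,T)=41/2
step 2: merge (B,C) at d=13, Q=-74; branch lengths B→21/2, C→5/2; new cluster BC
  updated: d(BC,KY)=15, d(BC,T)=9
step 3: merge (BC,KY) at d=15, Q=-89/2; branch lengths BC→7/4, KY→53/4; new cluster BCKY
  updated: d(BCKY,T)=29/4
step 4: merge (BCKY,T) at d=29/4; branch lengths BCKY→29/8, T→29/8; new cluster BCKTY
final tree: (((B:21/2,C:5/2):7/4,(K:47/2,Y:19/2):53/4):29/8,T:29/8)
total length: 273/4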